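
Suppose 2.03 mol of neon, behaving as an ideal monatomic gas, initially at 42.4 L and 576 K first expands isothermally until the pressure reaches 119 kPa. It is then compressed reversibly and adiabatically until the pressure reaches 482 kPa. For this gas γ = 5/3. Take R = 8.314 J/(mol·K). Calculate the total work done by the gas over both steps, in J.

-4560 J

P₁ = nRT₁/V₁ = 2.03×8.314×576/42.4 = 229 kPa.
Step 1 — Isothermal: T stays 576 K; PV = const ⇒ V₂ = 81.7 L, P₂ = 119 kPa.
ΔU = 0 (ideal gas, T constant).
W = nRT ln(V₂/V₁) = 2.03×8.314×576×ln(1.93) = 6380 J.
Q = ΔU + W = 6380 J.
State after step 1: P = 119 kPa, V = 81.7 L, T = 576 K.
Step 2 — Adiabatic: T₂/T₁ = (P₂/P₁)^((γ−1)/γ) ⇒ T₂ = 576×(4.05)^0.400 = 1010 K; V₂ = 35.3 L.
ΔU = nCvΔT = 2.03×12.5×(1010−576) = 10900 J.
Q = 0 for an adiabatic process, so W = −ΔU = -10900 J.
Net over both steps: W = -4560 J, Q = 6380 J, ΔU = 10900 J.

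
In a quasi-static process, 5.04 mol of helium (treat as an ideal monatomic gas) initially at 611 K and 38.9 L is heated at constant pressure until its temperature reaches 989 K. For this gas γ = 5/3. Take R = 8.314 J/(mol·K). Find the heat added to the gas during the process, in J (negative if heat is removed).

P₁ = nRT₁/V₁ = 5.04×8.314×611/38.9 = 658 kPa.
Isobaric: P stays 658 kPa; V/T = const ⇒ T₂ = 989 K, V₂ = 63.0 L.
W = PΔV = 658×(63.0−38.9) kPa·L = 15800 J.
ΔU = nCvΔT = 5.04×12.5×(989−611) = 23800 J.
Q = ΔU + W = nCpΔT = 39600 J.

39600 J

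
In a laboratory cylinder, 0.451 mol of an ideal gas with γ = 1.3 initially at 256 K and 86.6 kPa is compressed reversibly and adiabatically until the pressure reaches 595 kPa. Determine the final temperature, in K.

V₁ = nRT₁/P₁ = 0.451×8.314×256/86.6 = 11.1 L.
Adiabatic: T₂/T₁ = (P₂/P₁)^((γ−1)/γ) ⇒ T₂ = 256×(6.87)^0.231 = 399 K; V₂ = 2.52 L.

399 K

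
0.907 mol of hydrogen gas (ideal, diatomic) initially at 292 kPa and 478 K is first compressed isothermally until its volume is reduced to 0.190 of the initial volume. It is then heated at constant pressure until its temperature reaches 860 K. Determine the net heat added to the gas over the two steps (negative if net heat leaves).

V₁ = nRT₁/P₁ = 0.907×8.314×478/292 = 12.3 L.
Step 1 — Isothermal: T stays 478 K; PV = const ⇒ V₂ = 2.35 L, P₂ = 1540 kPa.
ΔU = 0 (ideal gas, T constant).
W = nRT ln(V₂/V₁) = 0.907×8.314×478×ln(0.190) = -5990 J.
Q = ΔU + W = -5990 J.
State after step 1: P = 1540 kPa, V = 2.35 L, T = 478 K.
Step 2 — Isobaric: P stays 1540 kPa; V/T = const ⇒ T₂ = 860 K, V₂ = 4.22 L.
W = PΔV = 1540×(4.22−2.35) kPa·L = 2880 J.
ΔU = nCvΔT = 0.907×20.8×(860−478) = 7200 J.
Q = ΔU + W = nCpΔT = 10100 J.
Net over both steps: W = -3110 J, Q = 4100 J, ΔU = 7200 J.

4100 J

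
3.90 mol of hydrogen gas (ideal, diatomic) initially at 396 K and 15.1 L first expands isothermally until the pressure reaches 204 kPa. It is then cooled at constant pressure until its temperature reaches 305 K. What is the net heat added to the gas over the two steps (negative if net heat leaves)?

8000 J

P₁ = nRT₁/V₁ = 3.90×8.314×396/15.1 = 850 kPa.
Step 1 — Isothermal: T stays 396 K; PV = const ⇒ V₂ = 62.9 L, P₂ = 204 kPa.
ΔU = 0 (ideal gas, T constant).
W = nRT ln(V₂/V₁) = 3.90×8.314×396×ln(4.17) = 18300 J.
Q = ΔU + W = 18300 J.
State after step 1: P = 204 kPa, V = 62.9 L, T = 396 K.
Step 2 — Isobaric: P stays 204 kPa; V/T = const ⇒ T₂ = 305 K, V₂ = 48.5 L.
W = PΔV = 204×(48.5−62.9) kPa·L = -2950 J.
ΔU = nCvΔT = 3.90×20.8×(305−396) = -7380 J.
Q = ΔU + W = nCpΔT = -10300 J.
Net over both steps: W = 15400 J, Q = 8000 J, ΔU = -7380 J.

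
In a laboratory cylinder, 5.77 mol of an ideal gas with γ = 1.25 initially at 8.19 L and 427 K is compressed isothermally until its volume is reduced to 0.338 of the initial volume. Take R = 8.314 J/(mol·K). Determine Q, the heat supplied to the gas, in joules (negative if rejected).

-22200 J

P₁ = nRT₁/V₁ = 5.77×8.314×427/8.19 = 2500 kPa.
Isothermal: T stays 427 K; PV = const ⇒ V₂ = 2.77 L, P₂ = 7400 kPa.
ΔU = 0 (ideal gas, T constant).
W = nRT ln(V₂/V₁) = 5.77×8.314×427×ln(0.338) = -22200 J.
Q = ΔU + W = -22200 J.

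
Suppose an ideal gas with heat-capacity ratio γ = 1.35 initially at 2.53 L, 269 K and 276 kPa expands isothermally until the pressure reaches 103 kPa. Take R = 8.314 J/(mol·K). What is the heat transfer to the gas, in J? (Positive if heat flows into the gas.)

n = P₁V₁/(RT₁) = 276×2.53/(8.314×269) = 0.312 mol.
Isothermal: T stays 269 K; PV = const ⇒ V₂ = 6.78 L, P₂ = 103 kPa.
ΔU = 0 (ideal gas, T constant).
W = nRT ln(V₂/V₁) = 0.312×8.314×269×ln(2.68) = 688 J.
Q = ΔU + W = 688 J.

688 J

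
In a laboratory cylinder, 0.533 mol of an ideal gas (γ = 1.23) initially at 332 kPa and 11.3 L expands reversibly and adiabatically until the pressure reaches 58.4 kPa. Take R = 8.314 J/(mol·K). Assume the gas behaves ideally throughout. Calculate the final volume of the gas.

T₁ = P₁V₁/(nR) = 332×11.3/(0.533×8.314) = 847 K.
Adiabatic: T₂/T₁ = (P₂/P₁)^((γ−1)/γ) ⇒ T₂ = 847×(0.176)^0.187 = 612 K; V₂ = 46.4 L.

46.4 L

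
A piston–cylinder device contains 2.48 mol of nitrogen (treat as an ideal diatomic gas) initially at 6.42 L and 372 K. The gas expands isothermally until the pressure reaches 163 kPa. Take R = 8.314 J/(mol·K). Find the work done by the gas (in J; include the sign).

15300 J

P₁ = nRT₁/V₁ = 2.48×8.314×372/6.42 = 1190 kPa.
Isothermal: T stays 372 K; PV = const ⇒ V₂ = 47.1 L, P₂ = 163 kPa.
W = nRT ln(V₂/V₁) = 2.48×8.314×372×ln(7.33) = 15300 J.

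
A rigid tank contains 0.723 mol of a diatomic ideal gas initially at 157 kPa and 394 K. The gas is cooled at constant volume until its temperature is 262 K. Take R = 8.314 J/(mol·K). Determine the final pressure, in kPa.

V₁ = nRT₁/P₁ = 0.723×8.314×394/157 = 15.1 L.
Isochoric: V stays 15.1 L; P/T = const ⇒ T₂ = 262 K, P₂ = 104 kPa.

104 kPa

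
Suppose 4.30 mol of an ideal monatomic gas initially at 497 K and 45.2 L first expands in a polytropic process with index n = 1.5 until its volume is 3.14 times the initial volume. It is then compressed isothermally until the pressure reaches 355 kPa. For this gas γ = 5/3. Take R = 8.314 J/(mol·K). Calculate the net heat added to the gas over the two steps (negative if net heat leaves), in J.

P₁ = nRT₁/V₁ = 4.30×8.314×497/45.2 = 393 kPa.
Step 1 — Polytropic n=1.5: T₂ = T₁(V₁/V₂)^(n−1) = 497×(0.318)^0.50 = 280 K; P₂ = P₁(V₁/V₂)^n = 70.6 kPa.
W = (P₁V₁−P₂V₂)/(n−1) = (393×45.2−70.6×142)/0.50 = 15500 J.
ΔU = nCvΔT = 4.30×12.5×(280−497) = -11600 J.
Q = ΔU + W = 3870 J.
State after step 1: P = 70.6 kPa, V = 142 L, T = 280 K.
Step 2 — Isothermal: T stays 280 K; PV = const ⇒ V₂ = 28.2 L, P₂ = 355 kPa.
ΔU = 0 (ideal gas, T constant).
W = nRT ln(V₂/V₁) = 4.30×8.314×280×ln(0.199) = -16200 J.
Q = ΔU + W = -16200 J.
Net over both steps: W = -706 J, Q = -12300 J, ΔU = -11600 J.

-12300 J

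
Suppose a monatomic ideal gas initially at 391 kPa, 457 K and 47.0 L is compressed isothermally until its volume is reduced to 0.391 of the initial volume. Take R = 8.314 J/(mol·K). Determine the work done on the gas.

17300 J

n = P₁V₁/(RT₁) = 391×47.0/(8.314×457) = 4.84 mol.
Isothermal: T stays 457 K; PV = const ⇒ V₂ = 18.4 L, P₂ = 1000 kPa.
W = nRT ln(V₂/V₁) = 4.84×8.314×457×ln(0.391) = -17300 J.
Work done on the gas = −W_by = 17300 J.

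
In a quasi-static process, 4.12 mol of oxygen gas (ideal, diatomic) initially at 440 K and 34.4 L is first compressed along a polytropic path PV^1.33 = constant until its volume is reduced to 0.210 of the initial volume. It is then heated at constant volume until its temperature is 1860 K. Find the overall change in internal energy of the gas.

P₁ = nRT₁/V₁ = 4.12×8.314×440/34.4 = 438 kPa.
Step 1 — Polytropic n=1.33: T₂ = T₁(V₁/V₂)^(n−1) = 440×(4.76)^0.33 = 736 K; P₂ = P₁(V₁/V₂)^n = 3490 kPa.
W = (P₁V₁−P₂V₂)/(n−1) = (438×34.4−3490×7.22)/0.33 = -30800 J.
ΔU = nCvΔT = 4.12×20.8×(736−440) = 25400 J.
Q = ΔU + W = -5380 J.
State after step 1: P = 3490 kPa, V = 7.22 L, T = 736 K.
Step 2 — Isochoric: V stays 7.22 L; P/T = const ⇒ T₂ = 1860 K, P₂ = 8820 kPa.
W = 0 (no volume change).
ΔU = nCvΔT = 4.12×20.8×(1860−736) = 96200 J.
Q = ΔU = 96200 J.
Net over both steps: W = -30800 J, Q = 90800 J, ΔU = 122000 J.

122000 J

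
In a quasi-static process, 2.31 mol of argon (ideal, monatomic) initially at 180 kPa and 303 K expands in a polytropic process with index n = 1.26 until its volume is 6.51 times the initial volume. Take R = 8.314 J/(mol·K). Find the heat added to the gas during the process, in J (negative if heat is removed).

V₁ = nRT₁/P₁ = 2.31×8.314×303/180 = 32.3 L.
Polytropic n=1.26: T₂ = T₁(V₁/V₂)^(n−1) = 303×(0.154)^0.26 = 186 K; P₂ = P₁(V₁/V₂)^n = 17.0 kPa.
W = (P₁V₁−P₂V₂)/(n−1) = (180×32.3−17.0×210)/0.26 = 8630 J.
ΔU = nCvΔT = 2.31×12.5×(186−303) = -3370 J.
Q = ΔU + W = 5260 J.

5260 J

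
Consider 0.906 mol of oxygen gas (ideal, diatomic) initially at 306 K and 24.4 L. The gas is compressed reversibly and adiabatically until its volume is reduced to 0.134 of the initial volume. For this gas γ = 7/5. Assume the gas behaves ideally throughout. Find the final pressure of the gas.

1580 kPa

P₁ = nRT₁/V₁ = 0.906×8.314×306/24.4 = 94.5 kPa.
Adiabatic: TV^(γ−1) = const ⇒ T₂ = 306×(7.46)^0.400 = 684 K; PV^γ = const ⇒ P₂ = 1580 kPa.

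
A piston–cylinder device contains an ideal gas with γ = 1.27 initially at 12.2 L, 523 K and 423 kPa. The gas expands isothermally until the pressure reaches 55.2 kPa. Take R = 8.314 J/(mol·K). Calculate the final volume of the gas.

93.5 L

Isothermal: T stays 523 K; PV = const ⇒ V₂ = 93.5 L, P₂ = 55.2 kPa.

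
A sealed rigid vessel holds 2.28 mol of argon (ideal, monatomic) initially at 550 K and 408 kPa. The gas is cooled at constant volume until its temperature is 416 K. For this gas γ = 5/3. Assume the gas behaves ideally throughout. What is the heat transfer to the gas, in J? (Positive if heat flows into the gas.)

V₁ = nRT₁/P₁ = 2.28×8.314×550/408 = 25.6 L.
Isochoric: V stays 25.6 L; P/T = const ⇒ T₂ = 416 K, P₂ = 309 kPa.
W = 0 (no volume change).
ΔU = nCvΔT = 2.28×12.5×(416−550) = -3810 J.
Q = ΔU = -3810 J.

-3810 J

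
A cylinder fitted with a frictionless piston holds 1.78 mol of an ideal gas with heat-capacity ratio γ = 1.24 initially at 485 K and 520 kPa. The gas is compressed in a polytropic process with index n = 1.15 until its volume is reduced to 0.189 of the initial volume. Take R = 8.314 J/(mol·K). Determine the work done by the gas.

-13600 J

V₁ = nRT₁/P₁ = 1.78×8.314×485/520 = 13.8 L.
Polytropic n=1.15: T₂ = T₁(V₁/V₂)^(n−1) = 485×(5.29)^0.15 = 623 K; P₂ = P₁(V₁/V₂)^n = 3530 kPa.
W = (P₁V₁−P₂V₂)/(n−1) = (520×13.8−3530×2.61)/0.15 = -13600 J.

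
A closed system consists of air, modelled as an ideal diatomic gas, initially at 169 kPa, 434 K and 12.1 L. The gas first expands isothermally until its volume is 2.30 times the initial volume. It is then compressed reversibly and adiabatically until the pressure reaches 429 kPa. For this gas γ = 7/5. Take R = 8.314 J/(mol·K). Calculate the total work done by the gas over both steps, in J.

-1650 J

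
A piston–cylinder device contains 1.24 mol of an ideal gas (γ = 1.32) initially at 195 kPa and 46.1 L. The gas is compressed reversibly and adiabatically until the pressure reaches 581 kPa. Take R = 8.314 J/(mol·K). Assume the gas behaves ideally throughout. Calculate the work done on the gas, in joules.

T₁ = P₁V₁/(nR) = 195×46.1/(1.24×8.314) = 872 K.
Adiabatic: T₂/T₁ = (P₂/P₁)^((γ−1)/γ) ⇒ T₂ = 872×(2.98)^0.242 = 1140 K; V₂ = 20.2 L.
ΔU = nCvΔT = 1.24×26.0×(1140−872) = 8510 J.
Q = 0 for an adiabatic process, so W = −ΔU = -8510 J.
Work done on the gas = −W_by = 8510 J.

8510 J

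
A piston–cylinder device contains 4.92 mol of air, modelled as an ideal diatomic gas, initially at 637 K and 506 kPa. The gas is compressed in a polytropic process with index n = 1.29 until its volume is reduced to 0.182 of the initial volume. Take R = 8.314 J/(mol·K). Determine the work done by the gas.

-57400 J

V₁ = nRT₁/P₁ = 4.92×8.314×637/506 = 51.5 L.
Polytropic n=1.29: T₂ = T₁(V₁/V₂)^(n−1) = 637×(5.49)^0.29 = 1040 K; P₂ = P₁(V₁/V₂)^n = 4560 kPa.
W = (P₁V₁−P₂V₂)/(n−1) = (506×51.5−4560×9.37)/0.29 = -57400 J.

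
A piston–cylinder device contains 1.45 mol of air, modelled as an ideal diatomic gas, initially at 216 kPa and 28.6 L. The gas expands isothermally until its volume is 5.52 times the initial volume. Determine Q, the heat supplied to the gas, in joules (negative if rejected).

10600 J

T₁ = P₁V₁/(nR) = 216×28.6/(1.45×8.314) = 512 K.
Isothermal: T stays 512 K; PV = const ⇒ V₂ = 158 L, P₂ = 39.1 kPa.
ΔU = 0 (ideal gas, T constant).
W = nRT ln(V₂/V₁) = 1.45×8.314×512×ln(5.52) = 10600 J.
Q = ΔU + W = 10600 J.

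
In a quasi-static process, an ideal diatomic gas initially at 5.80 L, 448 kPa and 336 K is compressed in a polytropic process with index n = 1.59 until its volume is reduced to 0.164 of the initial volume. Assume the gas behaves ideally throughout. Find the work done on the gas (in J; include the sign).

n = P₁V₁/(RT₁) = 448×5.80/(8.314×336) = 0.930 mol.
Polytropic n=1.59: T₂ = T₁(V₁/V₂)^(n−1) = 336×(6.10)^0.59 = 976 K; P₂ = P₁(V₁/V₂)^n = 7940 kPa.
W = (P₁V₁−P₂V₂)/(n−1) = (448×5.80−7940×0.951)/0.59 = -8390 J.
Work done on the gas = −W_by = 8390 J.

8390 J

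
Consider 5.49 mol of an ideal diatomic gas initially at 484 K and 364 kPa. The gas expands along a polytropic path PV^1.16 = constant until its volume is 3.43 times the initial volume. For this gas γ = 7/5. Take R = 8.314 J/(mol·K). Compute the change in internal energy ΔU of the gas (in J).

V₁ = nRT₁/P₁ = 5.49×8.314×484/364 = 60.7 L.
Polytropic n=1.16: T₂ = T₁(V₁/V₂)^(n−1) = 484×(0.292)^0.16 = 397 K; P₂ = P₁(V₁/V₂)^n = 87.1 kPa.
For an ideal gas ΔU = nCvΔT with Cv = (5/2)R = 20.8 J/(mol·K).
ΔU = 5.49×20.8×(397−484) = -9880 J.

-9880 J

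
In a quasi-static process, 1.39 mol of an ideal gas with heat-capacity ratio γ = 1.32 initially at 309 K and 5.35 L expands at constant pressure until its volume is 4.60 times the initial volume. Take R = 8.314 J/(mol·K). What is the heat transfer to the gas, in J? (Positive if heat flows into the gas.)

53000 J

P₁ = nRT₁/V₁ = 1.39×8.314×309/5.35 = 667 kPa.
Isobaric: P stays 667 kPa; V/T = const ⇒ T₂ = 1420 K, V₂ = 24.6 L.
W = PΔV = 667×(24.6−5.35) kPa·L = 12900 J.
ΔU = nCvΔT = 1.39×26.0×(1420−309) = 40200 J.
Q = ΔU + W = nCpΔT = 53000 J.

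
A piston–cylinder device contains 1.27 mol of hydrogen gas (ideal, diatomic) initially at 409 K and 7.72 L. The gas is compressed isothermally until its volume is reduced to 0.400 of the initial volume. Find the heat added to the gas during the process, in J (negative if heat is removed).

-3960 J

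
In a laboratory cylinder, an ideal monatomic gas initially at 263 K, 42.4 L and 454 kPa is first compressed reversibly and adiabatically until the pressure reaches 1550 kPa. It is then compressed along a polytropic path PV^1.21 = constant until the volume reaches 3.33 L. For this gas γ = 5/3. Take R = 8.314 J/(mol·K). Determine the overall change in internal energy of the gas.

n = P₁V₁/(RT₁) = 454×42.4/(8.314×263) = 8.80 mol.
Step 1 — Adiabatic: T₂/T₁ = (P₂/P₁)^((γ−1)/γ) ⇒ T₂ = 263×(3.41)^0.400 = 430 K; V₂ = 20.3 L.
ΔU = nCvΔT = 8.80×12.5×(430−263) = 18300 J.
Q = 0 for an adiabatic process, so W = −ΔU = -18300 J.
State after step 1: P = 1550 kPa, V = 20.3 L, T = 430 K.
Step 2 — Polytropic n=1.21: T₂ = T₁(V₁/V₂)^(n−1) = 430×(6.09)^0.21 = 628 K; P₂ = P₁(V₁/V₂)^n = 13800 kPa.
W = (P₁V₁−P₂V₂)/(n−1) = (1550×20.3−13800×3.33)/0.21 = -69200 J.
ΔU = nCvΔT = 8.80×12.5×(628−430) = 21800 J.
Q = ΔU + W = -47400 J.
Net over both steps: W = -87500 J, Q = -47400 J, ΔU = 40100 J.

40100 J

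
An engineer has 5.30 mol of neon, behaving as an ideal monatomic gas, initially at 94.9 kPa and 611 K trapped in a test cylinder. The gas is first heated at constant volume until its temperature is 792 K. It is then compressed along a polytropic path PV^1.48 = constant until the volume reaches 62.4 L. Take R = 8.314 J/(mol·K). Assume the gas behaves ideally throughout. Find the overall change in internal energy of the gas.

67900 J

V₁ = nRT₁/P₁ = 5.30×8.314×611/94.9 = 284 L.
Step 1 — Isochoric: V stays 284 L; P/T = const ⇒ T₂ = 792 K, P₂ = 123 kPa.
W = 0 (no volume change).
ΔU = nCvΔT = 5.30×12.5×(792−611) = 12000 J.
Q = ΔU = 12000 J.
State after step 1: P = 123 kPa, V = 284 L, T = 792 K.
Step 2 — Polytropic n=1.48: T₂ = T₁(V₁/V₂)^(n−1) = 792×(4.55)^0.48 = 1640 K; P₂ = P₁(V₁/V₂)^n = 1160 kPa.
W = (P₁V₁−P₂V₂)/(n−1) = (123×284−1160×62.4)/0.48 = -77700 J.
ΔU = nCvΔT = 5.30×12.5×(1640−792) = 55900 J.
Q = ΔU + W = -21800 J.
Net over both steps: W = -77700 J, Q = -9790 J, ΔU = 67900 J.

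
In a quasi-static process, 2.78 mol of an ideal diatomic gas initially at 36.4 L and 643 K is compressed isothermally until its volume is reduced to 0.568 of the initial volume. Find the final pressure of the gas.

P₁ = nRT₁/V₁ = 2.78×8.314×643/36.4 = 408 kPa.
Isothermal: T stays 643 K; PV = const ⇒ V₂ = 20.7 L, P₂ = 719 kPa.

719 kPa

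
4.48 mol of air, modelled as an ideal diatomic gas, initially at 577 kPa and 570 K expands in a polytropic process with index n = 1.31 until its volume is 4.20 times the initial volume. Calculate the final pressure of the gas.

88.0 kPa

V₁ = nRT₁/P₁ = 4.48×8.314×570/577 = 36.8 L.
Polytropic n=1.31: T₂ = T₁(V₁/V₂)^(n−1) = 570×(0.238)^0.31 = 365 K; P₂ = P₁(V₁/V₂)^n = 88.0 kPa.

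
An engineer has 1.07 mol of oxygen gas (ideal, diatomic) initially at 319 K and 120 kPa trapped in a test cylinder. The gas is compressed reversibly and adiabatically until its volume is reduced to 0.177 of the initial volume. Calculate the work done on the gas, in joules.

V₁ = nRT₁/P₁ = 1.07×8.314×319/120 = 23.6 L.
Adiabatic: TV^(γ−1) = const ⇒ T₂ = 319×(5.65)^0.400 = 638 K; PV^γ = const ⇒ P₂ = 1360 kPa.
ΔU = nCvΔT = 1.07×20.8×(638−319) = 7090 J.
Q = 0 for an adiabatic process, so W = −ΔU = -7090 J.
Work done on the gas = −W_by = 7090 J.

7090 J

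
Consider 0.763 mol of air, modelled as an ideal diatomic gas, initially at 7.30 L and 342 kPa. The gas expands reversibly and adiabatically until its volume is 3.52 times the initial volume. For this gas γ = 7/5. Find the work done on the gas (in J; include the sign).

-2470 J

T₁ = P₁V₁/(nR) = 342×7.30/(0.763×8.314) = 394 K.
Adiabatic: TV^(γ−1) = const ⇒ T₂ = 394×(0.284)^0.400 = 238 K; PV^γ = const ⇒ P₂ = 58.7 kPa.
ΔU = nCvΔT = 0.763×20.8×(238−394) = -2470 J.
Q = 0 for an adiabatic process, so W = −ΔU = 2470 J.
Work done on the gas = −W_by = -2470 J.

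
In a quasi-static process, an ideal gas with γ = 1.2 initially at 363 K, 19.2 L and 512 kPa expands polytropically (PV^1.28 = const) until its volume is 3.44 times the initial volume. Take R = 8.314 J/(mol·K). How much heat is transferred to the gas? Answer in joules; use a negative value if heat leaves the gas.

-4110 J

n = P₁V₁/(RT₁) = 512×19.2/(8.314×363) = 3.26 mol.
Polytropic n=1.28: T₂ = T₁(V₁/V₂)^(n−1) = 363×(0.291)^0.28 = 257 K; P₂ = P₁(V₁/V₂)^n = 105 kPa.
W = (P₁V₁−P₂V₂)/(n−1) = (512×19.2−105×66.0)/0.28 = 10300 J.
ΔU = nCvΔT = 3.26×41.6×(257−363) = -14400 J.
Q = ΔU + W = -4110 J.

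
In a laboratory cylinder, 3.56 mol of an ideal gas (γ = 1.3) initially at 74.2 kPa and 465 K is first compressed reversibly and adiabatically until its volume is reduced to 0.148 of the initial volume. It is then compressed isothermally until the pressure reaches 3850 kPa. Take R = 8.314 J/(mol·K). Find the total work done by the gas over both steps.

-71300 J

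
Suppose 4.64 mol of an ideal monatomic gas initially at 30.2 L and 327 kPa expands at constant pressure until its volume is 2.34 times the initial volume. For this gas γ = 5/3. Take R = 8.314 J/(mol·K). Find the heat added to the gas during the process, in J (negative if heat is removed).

33100 J

T₁ = P₁V₁/(nR) = 327×30.2/(4.64×8.314) = 256 K.
Isobaric: P stays 327 kPa; V/T = const ⇒ T₂ = 599 K, V₂ = 70.7 L.
W = PΔV = 327×(70.7−30.2) kPa·L = 13200 J.
ΔU = nCvΔT = 4.64×12.5×(599−256) = 19800 J.
Q = ΔU + W = nCpΔT = 33100 J.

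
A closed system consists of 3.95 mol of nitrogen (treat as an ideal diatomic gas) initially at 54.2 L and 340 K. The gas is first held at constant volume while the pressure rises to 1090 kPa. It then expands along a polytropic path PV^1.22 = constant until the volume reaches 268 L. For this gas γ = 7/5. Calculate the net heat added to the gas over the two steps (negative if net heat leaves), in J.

156000 J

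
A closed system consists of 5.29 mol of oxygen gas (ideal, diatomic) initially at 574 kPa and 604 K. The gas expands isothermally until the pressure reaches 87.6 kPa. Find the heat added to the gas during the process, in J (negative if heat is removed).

V₁ = nRT₁/P₁ = 5.29×8.314×604/574 = 46.3 L.
Isothermal: T stays 604 K; PV = const ⇒ V₂ = 303 L, P₂ = 87.6 kPa.
ΔU = 0 (ideal gas, T constant).
W = nRT ln(V₂/V₁) = 5.29×8.314×604×ln(6.55) = 49900 J.
Q = ΔU + W = 49900 J.

49900 J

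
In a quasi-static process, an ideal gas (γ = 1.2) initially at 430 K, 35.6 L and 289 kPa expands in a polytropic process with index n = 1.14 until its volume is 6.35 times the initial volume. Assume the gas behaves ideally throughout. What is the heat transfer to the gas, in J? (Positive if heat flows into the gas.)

5030 J

n = P₁V₁/(RT₁) = 289×35.6/(8.314×430) = 2.88 mol.
Polytropic n=1.14: T₂ = T₁(V₁/V₂)^(n−1) = 430×(0.157)^0.14 = 332 K; P₂ = P₁(V₁/V₂)^n = 35.1 kPa.
W = (P₁V₁−P₂V₂)/(n−1) = (289×35.6−35.1×226)/0.14 = 16800 J.
ΔU = nCvΔT = 2.88×41.6×(332−430) = -11700 J.
Q = ΔU + W = 5030 J.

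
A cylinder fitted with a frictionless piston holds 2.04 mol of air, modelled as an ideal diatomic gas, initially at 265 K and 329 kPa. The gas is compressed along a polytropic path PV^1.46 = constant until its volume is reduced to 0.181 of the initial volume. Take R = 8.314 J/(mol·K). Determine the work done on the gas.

V₁ = nRT₁/P₁ = 2.04×8.314×265/329 = 13.7 L.
Polytropic n=1.46: T₂ = T₁(V₁/V₂)^(n−1) = 265×(5.52)^0.46 = 582 K; P₂ = P₁(V₁/V₂)^n = 3990 kPa.
W = (P₁V₁−P₂V₂)/(n−1) = (329×13.7−3990×2.47)/0.46 = -11700 J.
Work done on the gas = −W_by = 11700 J.

11700 J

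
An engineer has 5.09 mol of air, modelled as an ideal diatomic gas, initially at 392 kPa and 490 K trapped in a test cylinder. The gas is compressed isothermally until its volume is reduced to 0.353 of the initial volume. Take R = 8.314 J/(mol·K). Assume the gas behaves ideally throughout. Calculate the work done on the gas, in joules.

21600 J

V₁ = nRT₁/P₁ = 5.09×8.314×490/392 = 52.9 L.
Isothermal: T stays 490 K; PV = const ⇒ V₂ = 18.7 L, P₂ = 1110 kPa.
W = nRT ln(V₂/V₁) = 5.09×8.314×490×ln(0.353) = -21600 J.
Work done on the gas = −W_by = 21600 J.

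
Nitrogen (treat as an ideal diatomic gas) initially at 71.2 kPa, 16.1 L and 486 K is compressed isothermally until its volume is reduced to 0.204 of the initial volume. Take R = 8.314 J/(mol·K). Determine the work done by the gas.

n = P₁V₁/(RT₁) = 71.2×16.1/(8.314×486) = 0.284 mol.
Isothermal: T stays 486 K; PV = const ⇒ V₂ = 3.28 L, P₂ = 349 kPa.
W = nRT ln(V₂/V₁) = 0.284×8.314×486×ln(0.204) = -1820 J.

-1820 J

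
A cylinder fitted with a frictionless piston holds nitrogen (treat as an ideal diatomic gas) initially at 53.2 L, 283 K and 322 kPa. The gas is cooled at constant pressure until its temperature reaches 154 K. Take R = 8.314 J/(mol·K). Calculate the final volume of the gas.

Isobaric: P stays 322 kPa; V/T = const ⇒ T₂ = 154 K, V₂ = 28.9 L.

28.9 L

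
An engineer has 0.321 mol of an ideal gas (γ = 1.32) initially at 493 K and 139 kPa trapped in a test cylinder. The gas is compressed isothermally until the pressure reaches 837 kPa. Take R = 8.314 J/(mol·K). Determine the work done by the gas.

V₁ = nRT₁/P₁ = 0.321×8.314×493/139 = 9.47 L.
Isothermal: T stays 493 K; PV = const ⇒ V₂ = 1.57 L, P₂ = 837 kPa.
W = nRT ln(V₂/V₁) = 0.321×8.314×493×ln(0.166) = -2360 J.

-2360 J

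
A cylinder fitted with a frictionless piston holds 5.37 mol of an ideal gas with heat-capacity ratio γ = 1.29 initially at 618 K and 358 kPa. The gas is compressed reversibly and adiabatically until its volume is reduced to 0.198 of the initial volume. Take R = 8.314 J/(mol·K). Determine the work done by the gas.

-57000 J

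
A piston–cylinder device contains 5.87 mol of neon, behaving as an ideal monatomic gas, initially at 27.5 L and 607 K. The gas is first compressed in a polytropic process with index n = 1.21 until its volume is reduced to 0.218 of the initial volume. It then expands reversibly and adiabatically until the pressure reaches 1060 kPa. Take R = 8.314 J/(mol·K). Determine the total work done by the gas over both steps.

-21100 J

P₁ = nRT₁/V₁ = 5.87×8.314×607/27.5 = 1080 kPa.
Step 1 — Polytropic n=1.21: T₂ = T₁(V₁/V₂)^(n−1) = 607×(4.59)^0.21 = 836 K; P₂ = P₁(V₁/V₂)^n = 6800 kPa.
W = (P₁V₁−P₂V₂)/(n−1) = (1080×27.5−6800×6.00)/0.21 = -53200 J.
ΔU = nCvΔT = 5.87×12.5×(836−607) = 16800 J.
Q = ΔU + W = -36400 J.
State after step 1: P = 6800 kPa, V = 6.00 L, T = 836 K.
Step 2 — Adiabatic: T₂/T₁ = (P₂/P₁)^((γ−1)/γ) ⇒ T₂ = 836×(0.156)^0.400 = 397 K; V₂ = 18.3 L.
ΔU = nCvΔT = 5.87×12.5×(397−836) = -32100 J.
Q = 0 for an adiabatic process, so W = −ΔU = 32100 J.
Net over both steps: W = -21100 J, Q = -36400 J, ΔU = -15400 J.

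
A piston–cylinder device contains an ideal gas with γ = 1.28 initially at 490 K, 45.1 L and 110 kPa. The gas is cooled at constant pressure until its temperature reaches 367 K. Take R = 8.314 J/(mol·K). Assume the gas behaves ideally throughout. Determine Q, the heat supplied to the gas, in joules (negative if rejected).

n = P₁V₁/(RT₁) = 110×45.1/(8.314×490) = 1.22 mol.
Isobaric: P stays 110 kPa; V/T = const ⇒ T₂ = 367 K, V₂ = 33.8 L.
W = PΔV = 110×(33.8−45.1) kPa·L = -1250 J.
ΔU = nCvΔT = 1.22×29.7×(367−490) = -4450 J.
Q = ΔU + W = nCpΔT = -5690 J.

-5690 J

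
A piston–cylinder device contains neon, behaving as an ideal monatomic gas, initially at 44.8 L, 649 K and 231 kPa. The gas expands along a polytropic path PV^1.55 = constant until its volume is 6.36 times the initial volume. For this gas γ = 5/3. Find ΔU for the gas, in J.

n = P₁V₁/(RT₁) = 231×44.8/(8.314×649) = 1.92 mol.
Polytropic n=1.55: T₂ = T₁(V₁/V₂)^(n−1) = 649×(0.157)^0.55 = 235 K; P₂ = P₁(V₁/V₂)^n = 13.1 kPa.
For an ideal gas ΔU = nCvΔT with Cv = (3/2)R = 12.5 J/(mol·K).
ΔU = 1.92×12.5×(235−649) = -9910 J.

-9910 J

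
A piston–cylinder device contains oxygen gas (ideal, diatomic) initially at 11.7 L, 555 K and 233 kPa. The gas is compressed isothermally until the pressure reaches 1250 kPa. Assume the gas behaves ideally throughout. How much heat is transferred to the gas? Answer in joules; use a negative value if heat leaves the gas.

n = P₁V₁/(RT₁) = 233×11.7/(8.314×555) = 0.591 mol.
Isothermal: T stays 555 K; PV = const ⇒ V₂ = 2.18 L, P₂ = 1250 kPa.
ΔU = 0 (ideal gas, T constant).
W = nRT ln(V₂/V₁) = 0.591×8.314×555×ln(0.186) = -4580 J.
Q = ΔU + W = -4580 J.

-4580 J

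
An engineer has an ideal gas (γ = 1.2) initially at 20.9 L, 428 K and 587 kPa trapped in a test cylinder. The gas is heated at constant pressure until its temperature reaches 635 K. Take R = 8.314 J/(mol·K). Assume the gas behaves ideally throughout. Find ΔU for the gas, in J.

n = P₁V₁/(RT₁) = 587×20.9/(8.314×428) = 3.45 mol.
Isobaric: P stays 587 kPa; V/T = const ⇒ T₂ = 635 K, V₂ = 31.0 L.
For an ideal gas ΔU = nCvΔT with Cv = R/(γ−1) = 41.6 J/(mol·K).
ΔU = 3.45×41.6×(635−428) = 29700 J.

29700 J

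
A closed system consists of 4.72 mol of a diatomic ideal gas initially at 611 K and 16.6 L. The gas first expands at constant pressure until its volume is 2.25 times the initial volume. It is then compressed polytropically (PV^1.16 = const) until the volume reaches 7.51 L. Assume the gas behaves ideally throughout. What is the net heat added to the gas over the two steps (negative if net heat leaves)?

45700 J

P₁ = nRT₁/V₁ = 4.72×8.314×611/16.6 = 1440 kPa.
Step 1 — Isobaric: P stays 1440 kPa; V/T = const ⇒ T₂ = 1370 K, V₂ = 37.4 L.
W = PΔV = 1440×(37.4−16.6) kPa·L = 30000 J.
ΔU = nCvΔT = 4.72×20.8×(1370−611) = 74900 J.
Q = ΔU + W = nCpΔT = 105000 J.
State after step 1: P = 1440 kPa, V = 37.4 L, T = 1370 K.
Step 2 — Polytropic n=1.16: T₂ = T₁(V₁/V₂)^(n−1) = 1370×(4.97)^0.16 = 1780 K; P₂ = P₁(V₁/V₂)^n = 9290 kPa.
W = (P₁V₁−P₂V₂)/(n−1) = (1440×37.4−9290×7.51)/0.16 = -98700 J.
ΔU = nCvΔT = 4.72×20.8×(1780−1370) = 39500 J.
Q = ΔU + W = -59200 J.
Net over both steps: W = -68700 J, Q = 45700 J, ΔU = 114000 J.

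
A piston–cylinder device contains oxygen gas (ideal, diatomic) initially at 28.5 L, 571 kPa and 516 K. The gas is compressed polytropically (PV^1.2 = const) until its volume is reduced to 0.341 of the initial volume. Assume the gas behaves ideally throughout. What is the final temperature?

640 K

Polytropic n=1.2: T₂ = T₁(V₁/V₂)^(n−1) = 516×(2.93)^0.20 = 640 K; P₂ = P₁(V₁/V₂)^n = 2080 kPa.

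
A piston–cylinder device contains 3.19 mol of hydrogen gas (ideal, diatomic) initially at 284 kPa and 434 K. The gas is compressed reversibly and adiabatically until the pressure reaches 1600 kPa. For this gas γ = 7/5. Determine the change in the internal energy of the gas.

V₁ = nRT₁/P₁ = 3.19×8.314×434/284 = 40.5 L.
Adiabatic: T₂/T₁ = (P₂/P₁)^((γ−1)/γ) ⇒ T₂ = 434×(5.63)^0.286 = 711 K; V₂ = 11.8 L.
For an ideal gas ΔU = nCvΔT with Cv = (5/2)R = 20.8 J/(mol·K).
ΔU = 3.19×20.8×(711−434) = 18400 J.

18400 J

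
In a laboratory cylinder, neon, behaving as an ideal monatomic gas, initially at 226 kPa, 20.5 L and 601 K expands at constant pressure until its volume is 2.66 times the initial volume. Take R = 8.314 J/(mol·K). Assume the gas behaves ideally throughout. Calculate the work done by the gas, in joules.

7690 J

n = P₁V₁/(RT₁) = 226×20.5/(8.314×601) = 0.927 mol.
Isobaric: P stays 226 kPa; V/T = const ⇒ T₂ = 1600 K, V₂ = 54.5 L.
W = PΔV = 226×(54.5−20.5) kPa·L = 7690 J.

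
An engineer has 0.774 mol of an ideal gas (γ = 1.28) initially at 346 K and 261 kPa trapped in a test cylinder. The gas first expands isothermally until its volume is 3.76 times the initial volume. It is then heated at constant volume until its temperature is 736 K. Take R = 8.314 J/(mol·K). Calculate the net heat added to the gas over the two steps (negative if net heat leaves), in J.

V₁ = nRT₁/P₁ = 0.774×8.314×346/261 = 8.53 L.
Step 1 — Isothermal: T stays 346 K; PV = const ⇒ V₂ = 32.1 L, P₂ = 69.4 kPa.
ΔU = 0 (ideal gas, T constant).
W = nRT ln(V₂/V₁) = 0.774×8.314×346×ln(3.76) = 2950 J.
Q = ΔU + W = 2950 J.
State after step 1: P = 69.4 kPa, V = 32.1 L, T = 346 K.
Step 2 — Isochoric: V stays 32.1 L; P/T = const ⇒ T₂ = 736 K, P₂ = 148 kPa.
W = 0 (no volume change).
ΔU = nCvΔT = 0.774×29.7×(736−346) = 8960 J.
Q = ΔU = 8960 J.
Net over both steps: W = 2950 J, Q = 11900 J, ΔU = 8960 J.

11900 J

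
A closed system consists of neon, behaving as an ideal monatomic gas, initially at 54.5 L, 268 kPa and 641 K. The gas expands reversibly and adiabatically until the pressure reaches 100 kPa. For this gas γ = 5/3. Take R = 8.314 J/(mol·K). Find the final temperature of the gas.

Adiabatic: T₂/T₁ = (P₂/P₁)^((γ−1)/γ) ⇒ T₂ = 641×(0.373)^0.400 = 432 K; V₂ = 98.5 L.

432 K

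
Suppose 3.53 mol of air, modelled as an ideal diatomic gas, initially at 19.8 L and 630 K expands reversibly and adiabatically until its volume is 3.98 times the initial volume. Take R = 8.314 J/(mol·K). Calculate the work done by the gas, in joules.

19600 J

P₁ = nRT₁/V₁ = 3.53×8.314×630/19.8 = 934 kPa.
Adiabatic: TV^(γ−1) = const ⇒ T₂ = 630×(0.251)^0.400 = 363 K; PV^γ = const ⇒ P₂ = 135 kPa.
ΔU = nCvΔT = 3.53×20.8×(363−630) = -19600 J.
Q = 0 for an adiabatic process, so W = −ΔU = 19600 J.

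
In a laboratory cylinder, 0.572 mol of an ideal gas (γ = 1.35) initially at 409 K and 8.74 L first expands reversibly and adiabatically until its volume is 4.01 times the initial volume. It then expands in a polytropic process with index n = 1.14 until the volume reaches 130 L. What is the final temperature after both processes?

209 K

P₁ = nRT₁/V₁ = 0.572×8.314×409/8.74 = 223 kPa.
Step 1 — Adiabatic: TV^(γ−1) = const ⇒ T₂ = 409×(0.249)^0.350 = 252 K; PV^γ = const ⇒ P₂ = 34.1 kPa.
ΔU = nCvΔT = 0.572×23.8×(252−409) = -2140 J.
Q = 0 for an adiabatic process, so W = −ΔU = 2140 J.
State after step 1: P = 34.1 kPa, V = 35.0 L, T = 252 K.
Step 2 — Polytropic n=1.14: T₂ = T₁(V₁/V₂)^(n−1) = 252×(0.270)^0.14 = 209 K; P₂ = P₁(V₁/V₂)^n = 7.66 kPa.
W = (P₁V₁−P₂V₂)/(n−1) = (34.1×35.0−7.66×130)/0.14 = 1430 J.
ΔU = nCvΔT = 0.572×23.8×(209−252) = -573 J.
Q = ΔU + W = 860 J.
Net over both steps: W = 3570 J, Q = 860 J, ΔU = -2710 J.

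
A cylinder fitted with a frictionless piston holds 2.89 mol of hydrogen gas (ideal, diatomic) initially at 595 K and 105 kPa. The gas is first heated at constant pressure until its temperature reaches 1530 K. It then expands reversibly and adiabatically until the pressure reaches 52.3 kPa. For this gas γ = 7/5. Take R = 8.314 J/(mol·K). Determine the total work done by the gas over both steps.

39100 J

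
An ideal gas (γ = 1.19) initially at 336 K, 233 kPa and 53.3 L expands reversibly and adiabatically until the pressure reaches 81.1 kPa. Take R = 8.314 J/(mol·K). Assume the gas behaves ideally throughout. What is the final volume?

Adiabatic: T₂/T₁ = (P₂/P₁)^((γ−1)/γ) ⇒ T₂ = 336×(0.348)^0.160 = 284 K; V₂ = 129 L.

129 L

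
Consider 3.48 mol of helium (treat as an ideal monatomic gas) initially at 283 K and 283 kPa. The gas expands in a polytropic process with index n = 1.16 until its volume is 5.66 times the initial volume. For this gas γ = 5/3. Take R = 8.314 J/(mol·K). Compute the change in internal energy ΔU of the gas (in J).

V₁ = nRT₁/P₁ = 3.48×8.314×283/283 = 28.9 L.
Polytropic n=1.16: T₂ = T₁(V₁/V₂)^(n−1) = 283×(0.177)^0.16 = 214 K; P₂ = P₁(V₁/V₂)^n = 37.9 kPa.
For an ideal gas ΔU = nCvΔT with Cv = (3/2)R = 12.5 J/(mol·K).
ΔU = 3.48×12.5×(214−283) = -2970 J.

-2970 J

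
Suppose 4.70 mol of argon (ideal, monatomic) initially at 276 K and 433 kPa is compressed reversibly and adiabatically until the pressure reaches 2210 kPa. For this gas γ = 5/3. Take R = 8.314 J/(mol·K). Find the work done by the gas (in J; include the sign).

-14900 J

V₁ = nRT₁/P₁ = 4.70×8.314×276/433 = 24.9 L.
Adiabatic: T₂/T₁ = (P₂/P₁)^((γ−1)/γ) ⇒ T₂ = 276×(5.10)^0.400 = 530 K; V₂ = 9.37 L.
ΔU = nCvΔT = 4.70×12.5×(530−276) = 14900 J.
Q = 0 for an adiabatic process, so W = −ΔU = -14900 J.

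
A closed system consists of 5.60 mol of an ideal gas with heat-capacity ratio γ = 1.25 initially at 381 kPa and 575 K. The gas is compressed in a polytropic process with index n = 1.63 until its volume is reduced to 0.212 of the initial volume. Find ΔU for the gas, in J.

177000 J

V₁ = nRT₁/P₁ = 5.60×8.314×575/381 = 70.3 L.
Polytropic n=1.63: T₂ = T₁(V₁/V₂)^(n−1) = 575×(4.72)^0.63 = 1530 K; P₂ = P₁(V₁/V₂)^n = 4780 kPa.
For an ideal gas ΔU = nCvΔT with Cv = R/(γ−1) = 33.3 J/(mol·K).
ΔU = 5.60×33.3×(1530−575) = 177000 J.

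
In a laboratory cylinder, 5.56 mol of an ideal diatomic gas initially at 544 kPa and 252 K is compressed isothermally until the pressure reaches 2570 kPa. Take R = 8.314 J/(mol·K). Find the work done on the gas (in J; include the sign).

V₁ = nRT₁/P₁ = 5.56×8.314×252/544 = 21.4 L.
Isothermal: T stays 252 K; PV = const ⇒ V₂ = 4.53 L, P₂ = 2570 kPa.
W = nRT ln(V₂/V₁) = 5.56×8.314×252×ln(0.212) = -18100 J.
Work done on the gas = −W_by = 18100 J.

18100 J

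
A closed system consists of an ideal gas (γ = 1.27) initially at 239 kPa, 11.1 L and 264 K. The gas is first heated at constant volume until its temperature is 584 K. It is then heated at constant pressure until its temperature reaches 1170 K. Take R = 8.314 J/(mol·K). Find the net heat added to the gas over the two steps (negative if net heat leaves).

n = P₁V₁/(RT₁) = 239×11.1/(8.314×264) = 1.21 mol.
Step 1 — Isochoric: V stays 11.1 L; P/T = const ⇒ T₂ = 584 K, P₂ = 529 kPa.
W = 0 (no volume change).
ΔU = nCvΔT = 1.21×30.8×(584−264) = 11900 J.
Q = ΔU = 11900 J.
State after step 1: P = 529 kPa, V = 11.1 L, T = 584 K.
Step 2 — Isobaric: P stays 529 kPa; V/T = const ⇒ T₂ = 1170 K, V₂ = 22.2 L.
W = PΔV = 529×(22.2−11.1) kPa·L = 5890 J.
ΔU = nCvΔT = 1.21×30.8×(1170−584) = 21800 J.
Q = ΔU + W = nCpΔT = 27700 J.
Net over both steps: W = 5890 J, Q = 39600 J, ΔU = 33700 J.

39600 J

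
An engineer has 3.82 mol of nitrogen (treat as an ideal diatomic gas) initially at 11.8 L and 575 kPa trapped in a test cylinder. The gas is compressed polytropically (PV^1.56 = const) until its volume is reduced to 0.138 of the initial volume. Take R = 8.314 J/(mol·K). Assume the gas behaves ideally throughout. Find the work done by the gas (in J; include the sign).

-24600 J

T₁ = P₁V₁/(nR) = 575×11.8/(3.82×8.314) = 214 K.
Polytropic n=1.56: T₂ = T₁(V₁/V₂)^(n−1) = 214×(7.25)^0.56 = 648 K; P₂ = P₁(V₁/V₂)^n = 12600 kPa.
W = (P₁V₁−P₂V₂)/(n−1) = (575×11.8−12600×1.63)/0.56 = -24600 J.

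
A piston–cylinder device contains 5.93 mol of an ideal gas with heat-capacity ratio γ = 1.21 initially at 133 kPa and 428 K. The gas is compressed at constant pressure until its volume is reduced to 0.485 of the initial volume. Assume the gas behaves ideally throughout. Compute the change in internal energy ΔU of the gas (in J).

-51700 J

V₁ = nRT₁/P₁ = 5.93×8.314×428/133 = 159 L.
Isobaric: P stays 133 kPa; V/T = const ⇒ T₂ = 208 K, V₂ = 76.9 L.
For an ideal gas ΔU = nCvΔT with Cv = R/(γ−1) = 39.6 J/(mol·K).
ΔU = 5.93×39.6×(208−428) = -51700 J.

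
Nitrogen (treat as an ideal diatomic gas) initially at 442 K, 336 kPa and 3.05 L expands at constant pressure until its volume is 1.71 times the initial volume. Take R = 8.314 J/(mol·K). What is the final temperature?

756 K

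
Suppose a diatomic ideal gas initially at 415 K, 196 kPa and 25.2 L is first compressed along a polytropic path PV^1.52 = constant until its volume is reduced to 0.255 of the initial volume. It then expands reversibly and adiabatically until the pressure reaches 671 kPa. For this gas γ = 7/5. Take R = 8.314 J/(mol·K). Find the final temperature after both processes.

663 K

n = P₁V₁/(RT₁) = 196×25.2/(8.314×415) = 1.43 mol.
Step 1 — Polytropic n=1.52: T₂ = T₁(V₁/V₂)^(n−1) = 415×(3.92)^0.52 = 845 K; P₂ = P₁(V₁/V₂)^n = 1560 kPa.
W = (P₁V₁−P₂V₂)/(n−1) = (196×25.2−1560×6.43)/0.52 = -9830 J.
ΔU = nCvΔT = 1.43×20.8×(845−415) = 12800 J.
Q = ΔU + W = 2950 J.
State after step 1: P = 1560 kPa, V = 6.43 L, T = 845 K.
Step 2 — Adiabatic: T₂/T₁ = (P₂/P₁)^((γ−1)/γ) ⇒ T₂ = 845×(0.429)^0.286 = 663 K; V₂ = 11.8 L.
ΔU = nCvΔT = 1.43×20.8×(663−845) = -5400 J.
Q = 0 for an adiabatic process, so W = −ΔU = 5400 J.
Net over both steps: W = -4430 J, Q = 2950 J, ΔU = 7380 J.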